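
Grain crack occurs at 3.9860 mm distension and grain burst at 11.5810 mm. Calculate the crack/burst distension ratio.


Formula: Ratio = crack / burst
Substituting: Ratio = 3.9860 / 11.5810
Result: 0.3442


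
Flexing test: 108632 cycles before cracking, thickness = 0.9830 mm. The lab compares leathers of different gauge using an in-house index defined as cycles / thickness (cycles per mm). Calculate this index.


Formula: Index = cycles / thickness
Substituting: Index = 108632 / 0.9830
Result: 110510.6816 cycles/mm


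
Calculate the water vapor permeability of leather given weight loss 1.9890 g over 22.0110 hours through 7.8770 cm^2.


Formula: WVP = loss / (area * time)
Substituting: WVP = 1.9890 / (7.8770 * 22.0110)
Result: 0.0114719 g/(cm^2*hr)


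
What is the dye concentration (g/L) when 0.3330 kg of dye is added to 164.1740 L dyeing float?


Formula: Conc = dye_mass(kg) / volume(L) * 1000
Substituting: Conc = 0.3330 / 164.1740 * 1000
Result: 2.0283 g/L


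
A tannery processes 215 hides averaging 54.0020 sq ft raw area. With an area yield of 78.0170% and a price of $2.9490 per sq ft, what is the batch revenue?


Raw_total = N * avg_area = 215 * 54.0020 = 11610.4300 sq ft
Finished = Raw_total * yield / 100 = 11610.4300 * 78.0170 / 100 = 9058.1092 sq ft
Value = Finished * price = 9058.1092 * 2.9490 = 26712.3640 $


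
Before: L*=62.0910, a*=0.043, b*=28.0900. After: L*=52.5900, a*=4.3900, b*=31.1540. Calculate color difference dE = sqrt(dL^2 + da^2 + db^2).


dL = -9.5010, da = 4.3470, db = 3.0640
dE = sqrt((-9.5010)^2 + 4.3470^2 + 3.0640^2) = 10.8882


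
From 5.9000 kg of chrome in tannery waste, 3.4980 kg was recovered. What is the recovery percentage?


Formula: Recovery = recovered / input * 100
Substituting: Recovery = 3.4980 / 5.9000 * 100
Result: 59.2881 %


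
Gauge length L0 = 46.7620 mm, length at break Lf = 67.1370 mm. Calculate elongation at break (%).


Formula: Elongation = (Lf - L0) / L0 * 100
Substituting: Elongation = (67.1370 - 46.7620) / 46.7620 * 100
Result: 43.5717 %


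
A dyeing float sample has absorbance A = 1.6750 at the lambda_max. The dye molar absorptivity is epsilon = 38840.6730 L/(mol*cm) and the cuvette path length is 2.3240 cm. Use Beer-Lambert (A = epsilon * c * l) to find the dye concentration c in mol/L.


Formula: c = A / (epsilon * l)
Substituting: c = 1.6750 / (38840.6730 * 2.3240)
Result: 1.8556e-05 mol/L


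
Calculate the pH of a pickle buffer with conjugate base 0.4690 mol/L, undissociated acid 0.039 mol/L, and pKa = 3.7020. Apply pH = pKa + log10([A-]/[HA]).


ratio = [A-] / [HA] = 0.4690 / 0.039 = 12.0256
log10(ratio) = 1.0801
pH = pKa + log10(ratio) = 3.7020 + 1.0801 = 4.7821


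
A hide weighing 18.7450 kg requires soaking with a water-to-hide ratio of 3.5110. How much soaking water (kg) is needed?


Formula: Water = hide_weight * ratio
Substituting: Water = 18.7450 * 3.5110
Result: 65.8137 kg


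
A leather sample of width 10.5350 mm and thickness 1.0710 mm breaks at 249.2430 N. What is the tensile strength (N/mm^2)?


Formula: TS = force / (width * thickness)
Substituting: TS = 249.2430 / (10.5350 * 1.0710)
Result: 22.0902 N/mm^2


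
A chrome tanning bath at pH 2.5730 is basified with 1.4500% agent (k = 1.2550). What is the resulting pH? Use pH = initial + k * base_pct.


Formula: pH_final = pH_initial + k * base_pct
Substituting: pH_final = 2.5730 + 1.2550 * 1.4500
Result: 4.3927


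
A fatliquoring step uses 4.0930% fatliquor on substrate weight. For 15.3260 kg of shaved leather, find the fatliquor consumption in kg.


Formula: Fat = substrate * pct / 100
Substituting: Fat = 15.3260 * 4.0930 / 100
Result: 0.6273 kg


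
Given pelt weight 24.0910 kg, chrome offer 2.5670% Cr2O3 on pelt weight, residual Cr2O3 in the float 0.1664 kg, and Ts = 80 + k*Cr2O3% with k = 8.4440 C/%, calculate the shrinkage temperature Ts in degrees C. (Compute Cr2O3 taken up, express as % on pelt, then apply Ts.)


Offered = pelt * offer_pct / 100 = 24.0910 * 2.5670 / 100 = 0.6184 kg
Uptake = offered - residual = 0.6184 - 0.1664 = 0.4520 kg
Cr2O3% on pelt = uptake / pelt * 100 = 0.4520 / 24.0910 * 100 = 1.8763 %
Ts = 80 + k * Cr2O3% = 80 + 8.4440 * 1.8763 = 95.8434 C


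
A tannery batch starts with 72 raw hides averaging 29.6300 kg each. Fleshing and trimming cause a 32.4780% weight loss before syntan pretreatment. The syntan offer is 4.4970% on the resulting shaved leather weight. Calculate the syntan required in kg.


Total_raw = N * avg_wt = 72 * 29.6300 = 2133.3600 kg
Substrate = Total_raw * (1 - loss/100) = 2133.3600 * (1 - 32.4780/100) = 1440.4873 kg
Syntan = Substrate * pct / 100 = 1440.4873 * 4.4970 / 100 = 64.7787 kg


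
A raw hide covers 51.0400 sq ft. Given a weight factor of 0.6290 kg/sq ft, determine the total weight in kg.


Formula: Weight = area * weight_per_sqft
Substituting: Weight = 51.0400 * 0.6290
Result: 32.1042 kg


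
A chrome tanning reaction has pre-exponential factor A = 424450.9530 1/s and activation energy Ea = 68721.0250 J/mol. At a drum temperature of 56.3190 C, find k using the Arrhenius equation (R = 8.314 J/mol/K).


T_K = T_C + 273.15 = 56.3190 + 273.15 = 329.4690 K
exponent = -Ea / (R * T_K) = -68721.0250 / (8.314 * 329.4690) = -25.0879
k = A * exp(exponent) = 424450.9530 * exp(-25.0879) = 5.3985e-06 1/s


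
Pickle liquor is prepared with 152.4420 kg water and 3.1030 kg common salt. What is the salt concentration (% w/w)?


Formula: Conc = salt / (water + salt) * 100
Substituting: Conc = 3.1030 / (152.4420 + 3.1030) * 100
Result: 1.9949 %


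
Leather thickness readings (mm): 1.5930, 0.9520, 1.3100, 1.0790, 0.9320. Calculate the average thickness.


Formula: Average = sum / n
Substituting: Average = 5.8660 / 5
Result: 1.1732 mm


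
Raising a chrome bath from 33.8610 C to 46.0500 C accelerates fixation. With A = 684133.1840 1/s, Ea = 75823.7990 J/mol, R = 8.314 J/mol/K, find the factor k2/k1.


T1 = 33.8610 + 273.15 = 307.0110 K; T2 = 46.0500 + 273.15 = 319.2000 K
k1 = A * exp(-Ea/(R*T1)) = 684133.1840 * exp(-75823.7990/(8.314*307.0110)) = 8.5914e-08 1/s
k2 = A * exp(-Ea/(R*T2)) = 684133.1840 * exp(-75823.7990/(8.314*319.2000)) = 2.6712e-07 1/s
k2/k1 = 2.6712e-07 / 8.5914e-08 = 3.1091


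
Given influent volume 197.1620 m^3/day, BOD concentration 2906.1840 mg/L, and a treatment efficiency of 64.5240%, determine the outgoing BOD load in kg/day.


Load_in = volume * conc / 1000 = 197.1620 * 2906.1840 / 1000 = 572.9890 kg/day
Removed = Load_in * eff / 100 = 572.9890 * 64.5240 / 100 = 369.7155 kg/day
Load_out = Load_in - Removed = 572.9890 - 369.7155 = 203.2736 kg/day


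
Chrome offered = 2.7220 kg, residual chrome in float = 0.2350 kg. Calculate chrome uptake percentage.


Formula: Uptake = (offered - residual) / offered * 100
Substituting: Uptake = (2.7220 - 0.2350) / 2.7220 * 100
Result: 91.3666 %


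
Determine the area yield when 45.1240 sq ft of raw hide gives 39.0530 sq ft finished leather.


Formula: Yield = finished / raw * 100
Substituting: Yield = 39.0530 / 45.1240 * 100
Result: 86.5460 %


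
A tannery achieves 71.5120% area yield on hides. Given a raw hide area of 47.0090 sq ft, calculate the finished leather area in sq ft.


Formula: finished = raw * yield / 100
Substituting: finished = 47.0090 * 71.5120 / 100
Result: 33.6171 sq ft


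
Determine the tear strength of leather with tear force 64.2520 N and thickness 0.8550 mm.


Formula: Tear strength = force / thickness
Substituting: Tear strength = 64.2520 / 0.8550
Result: 75.1485 N/mm


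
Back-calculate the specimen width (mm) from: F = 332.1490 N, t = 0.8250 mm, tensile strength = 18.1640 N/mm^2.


Formula: w = F / (TS * t)
Substituting: w = 332.1490 / (18.1640 * 0.8250)
Result: 22.1650 mm


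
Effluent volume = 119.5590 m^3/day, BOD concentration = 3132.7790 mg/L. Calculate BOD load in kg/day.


Formula: BOD_load = volume * conc / 1000
Substituting: BOD_load = 119.5590 * 3132.7790 / 1000
Result: 374.5519 kg/day


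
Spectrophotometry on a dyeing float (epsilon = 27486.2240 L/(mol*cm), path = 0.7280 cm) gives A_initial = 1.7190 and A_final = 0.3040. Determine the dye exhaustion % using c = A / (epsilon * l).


c_initial = A_i / (epsilon * l) = 1.7190 / (27486.2240 * 0.7280) = 8.5907e-05 mol/L
c_final = A_f / (epsilon * l) = 0.3040 / (27486.2240 * 0.7280) = 1.5192e-05 mol/L
Exhaustion = (c_initial - c_final) / c_initial * 100 = (8.5907e-05 - 1.5192e-05) / 8.5907e-05 * 100 = 82.3153 %


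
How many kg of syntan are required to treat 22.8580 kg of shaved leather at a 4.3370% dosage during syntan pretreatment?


Formula: Syntan = substrate * pct / 100
Substituting: Syntan = 22.8580 * 4.3370 / 100
Result: 0.9914 kg


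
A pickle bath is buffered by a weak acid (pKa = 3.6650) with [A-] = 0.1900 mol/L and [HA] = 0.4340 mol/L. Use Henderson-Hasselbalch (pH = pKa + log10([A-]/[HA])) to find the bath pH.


ratio = [A-] / [HA] = 0.1900 / 0.4340 = 0.4378
log10(ratio) = -0.3587
pH = pKa + log10(ratio) = 3.6650 - 0.3587 = 3.3063


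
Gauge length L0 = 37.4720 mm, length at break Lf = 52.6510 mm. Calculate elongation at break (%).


Formula: Elongation = (Lf - L0) / L0 * 100
Substituting: Elongation = (52.6510 - 37.4720) / 37.4720 * 100
Result: 40.5076 %


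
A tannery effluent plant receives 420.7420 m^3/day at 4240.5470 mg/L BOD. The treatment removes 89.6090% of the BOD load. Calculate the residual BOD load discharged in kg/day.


Load_in = volume * conc / 1000 = 420.7420 * 4240.5470 / 1000 = 1784.1762 kg/day
Removed = Load_in * eff / 100 = 1784.1762 * 89.6090 / 100 = 1598.7825 kg/day
Load_out = Load_in - Removed = 1784.1762 - 1598.7825 = 185.3938 kg/day


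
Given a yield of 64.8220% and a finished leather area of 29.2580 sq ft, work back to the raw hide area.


Formula: raw = finished * 100 / yield
Substituting: raw = 29.2580 * 100 / 64.8220
Result: 45.1359 sq ft


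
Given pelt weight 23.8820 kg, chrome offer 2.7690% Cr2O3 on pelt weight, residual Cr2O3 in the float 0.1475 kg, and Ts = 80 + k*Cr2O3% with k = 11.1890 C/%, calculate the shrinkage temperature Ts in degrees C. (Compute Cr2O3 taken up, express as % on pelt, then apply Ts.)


Offered = pelt * offer_pct / 100 = 23.8820 * 2.7690 / 100 = 0.6613 kg
Uptake = offered - residual = 0.6613 - 0.1475 = 0.5138 kg
Cr2O3% on pelt = uptake / pelt * 100 = 0.5138 / 23.8820 * 100 = 2.1514 %
Ts = 80 + k * Cr2O3% = 80 + 11.1890 * 2.1514 = 104.0718 C


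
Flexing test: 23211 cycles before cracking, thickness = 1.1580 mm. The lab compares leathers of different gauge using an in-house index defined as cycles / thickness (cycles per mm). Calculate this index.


Formula: Index = cycles / thickness
Substituting: Index = 23211 / 1.1580
Result: 20044.0415 cycles/mm


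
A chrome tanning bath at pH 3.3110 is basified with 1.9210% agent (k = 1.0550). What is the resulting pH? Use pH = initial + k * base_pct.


Formula: pH_final = pH_initial + k * base_pct
Substituting: pH_final = 3.3110 + 1.0550 * 1.9210
Result: 5.3377


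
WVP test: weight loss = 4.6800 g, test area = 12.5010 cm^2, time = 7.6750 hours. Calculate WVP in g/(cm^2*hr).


Formula: WVP = loss / (area * time)
Substituting: WVP = 4.6800 / (12.5010 * 7.6750)
Result: 0.0487779 g/(cm^2*hr)


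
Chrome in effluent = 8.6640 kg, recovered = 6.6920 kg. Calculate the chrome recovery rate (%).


Formula: Recovery = recovered / input * 100
Substituting: Recovery = 6.6920 / 8.6640 * 100
Result: 77.2392 %


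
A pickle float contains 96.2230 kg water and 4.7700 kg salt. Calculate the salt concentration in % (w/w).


Formula: Conc = salt / (water + salt) * 100
Substituting: Conc = 4.7700 / (96.2230 + 4.7700) * 100
Result: 4.7231 %


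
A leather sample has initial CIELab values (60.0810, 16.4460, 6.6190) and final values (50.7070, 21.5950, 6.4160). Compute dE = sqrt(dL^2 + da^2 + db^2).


dL = -9.3740, da = 5.1490, db = -0.2030
dE = sqrt((-9.3740)^2 + 5.1490^2 + (-0.2030)^2) = 10.6970


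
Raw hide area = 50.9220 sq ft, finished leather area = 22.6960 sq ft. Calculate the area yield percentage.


Formula: Yield = finished / raw * 100
Substituting: Yield = 22.6960 / 50.9220 * 100
Result: 44.5701 %


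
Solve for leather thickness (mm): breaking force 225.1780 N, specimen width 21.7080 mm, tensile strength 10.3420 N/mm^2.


Formula: t = F / (TS * w)
Substituting: t = 225.1780 / (10.3420 * 21.7080)
Result: 1.0030 mm


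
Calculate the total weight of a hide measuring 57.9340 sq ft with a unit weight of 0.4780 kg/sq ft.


Formula: Weight = area * weight_per_sqft
Substituting: Weight = 57.9340 * 0.4780
Result: 27.6925 kg


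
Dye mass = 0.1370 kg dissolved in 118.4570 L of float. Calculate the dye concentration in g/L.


Formula: Conc = dye_mass(kg) / volume(L) * 1000
Substituting: Conc = 0.1370 / 118.4570 * 1000
Result: 1.1565 g/L


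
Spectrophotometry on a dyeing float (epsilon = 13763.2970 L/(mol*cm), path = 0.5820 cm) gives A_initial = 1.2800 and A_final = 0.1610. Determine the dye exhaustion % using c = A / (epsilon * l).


c_initial = A_i / (epsilon * l) = 1.2800 / (13763.2970 * 0.5820) = 1.5980e-04 mol/L
c_final = A_f / (epsilon * l) = 0.1610 / (13763.2970 * 0.5820) = 2.0099e-05 mol/L
Exhaustion = (c_initial - c_final) / c_initial * 100 = (1.5980e-04 - 2.0099e-05) / 1.5980e-04 * 100 = 87.4219 %


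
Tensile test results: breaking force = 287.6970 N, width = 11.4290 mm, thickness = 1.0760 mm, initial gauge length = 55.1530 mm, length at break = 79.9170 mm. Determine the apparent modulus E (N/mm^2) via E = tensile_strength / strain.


TS = F / (w * t) = 287.6970 / (11.4290 * 1.0760) = 23.3946 N/mm^2
strain = (Lf - L0) / L0 = (79.9170 - 55.1530) / 55.1530 = 0.4490
E = TS / strain = 23.3946 / 0.4490 = 52.1031 N/mm^2


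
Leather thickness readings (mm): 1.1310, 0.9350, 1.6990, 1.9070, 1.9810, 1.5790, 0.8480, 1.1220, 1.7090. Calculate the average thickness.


Formula: Average = sum / n
Substituting: Average = 12.9110 / 9
Result: 1.4346 mm


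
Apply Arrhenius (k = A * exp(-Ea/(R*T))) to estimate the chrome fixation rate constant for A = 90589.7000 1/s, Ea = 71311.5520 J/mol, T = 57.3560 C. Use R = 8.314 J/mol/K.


T_K = T_C + 273.15 = 57.3560 + 273.15 = 330.5060 K
exponent = -Ea / (R * T_K) = -71311.5520 / (8.314 * 330.5060) = -25.9520
k = A * exp(exponent) = 90589.7000 * exp(-25.9520) = 4.8560e-07 1/s


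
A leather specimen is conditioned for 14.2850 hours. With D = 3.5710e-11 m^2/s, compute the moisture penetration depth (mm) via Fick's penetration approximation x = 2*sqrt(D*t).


t = 14.2850 hr * 3600 = 51426.0000 s
D * t = 3.5710e-11 * 51426.0000 = 1.8364e-06
x = 2 * sqrt(D*t) = 2 * sqrt(1.8364e-06) = 0.00271029 m = 2.7103 mm


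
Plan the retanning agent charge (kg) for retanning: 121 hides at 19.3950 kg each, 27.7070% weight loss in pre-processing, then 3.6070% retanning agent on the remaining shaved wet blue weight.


Total_raw = N * avg_wt = 121 * 19.3950 = 2346.7950 kg
Substrate = Total_raw * (1 - loss/100) = 2346.7950 * (1 - 27.7070/100) = 1696.5685 kg
Retan = Substrate * pct / 100 = 1696.5685 * 3.6070 / 100 = 61.1952 kg


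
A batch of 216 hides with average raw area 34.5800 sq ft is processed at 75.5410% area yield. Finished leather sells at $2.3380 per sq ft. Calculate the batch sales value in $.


Raw_total = N * avg_area = 216 * 34.5800 = 7469.2800 sq ft
Finished = Raw_total * yield / 100 = 7469.2800 * 75.5410 / 100 = 5642.3688 sq ft
Value = Finished * price = 5642.3688 * 2.3380 = 13191.8583 $


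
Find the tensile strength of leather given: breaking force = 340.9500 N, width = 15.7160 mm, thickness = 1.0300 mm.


Formula: TS = force / (width * thickness)
Substituting: TS = 340.9500 / (15.7160 * 1.0300)
Result: 21.0626 N/mm^2


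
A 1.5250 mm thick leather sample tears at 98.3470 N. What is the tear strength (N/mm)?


Formula: Tear strength = force / thickness
Substituting: Tear strength = 98.3470 / 1.5250
Result: 64.4898 N/mm


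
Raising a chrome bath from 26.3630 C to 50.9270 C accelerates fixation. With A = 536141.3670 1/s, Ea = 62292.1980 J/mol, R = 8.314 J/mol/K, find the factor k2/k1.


T1 = 26.3630 + 273.15 = 299.5130 K; T2 = 50.9270 + 273.15 = 324.0770 K
k1 = A * exp(-Ea/(R*T1)) = 536141.3670 * exp(-62292.1980/(8.314*299.5130)) = 7.3319e-06 1/s
k2 = A * exp(-Ea/(R*T2)) = 536141.3670 * exp(-62292.1980/(8.314*324.0770)) = 4.8829e-05 1/s
k2/k1 = 4.8829e-05 / 7.3319e-06 = 6.6598


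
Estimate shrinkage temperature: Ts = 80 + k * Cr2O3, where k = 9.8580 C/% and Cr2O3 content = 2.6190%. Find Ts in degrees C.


Formula: Ts = 80 + k * Cr2O3
Substituting: Ts = 80 + 9.8580 * 2.6190
Result: 105.8181 C


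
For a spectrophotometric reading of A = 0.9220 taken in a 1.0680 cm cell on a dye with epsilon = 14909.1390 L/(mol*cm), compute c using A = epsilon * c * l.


Formula: c = A / (epsilon * l)
Substituting: c = 0.9220 / (14909.1390 * 1.0680)
Result: 5.7904e-05 mol/L


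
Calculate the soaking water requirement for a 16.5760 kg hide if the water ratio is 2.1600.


Formula: Water = hide_weight * ratio
Substituting: Water = 16.5760 * 2.1600
Result: 35.8042 kg


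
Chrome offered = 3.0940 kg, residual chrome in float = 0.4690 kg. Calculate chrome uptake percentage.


Formula: Uptake = (offered - residual) / offered * 100
Substituting: Uptake = (3.0940 - 0.4690) / 3.0940 * 100
Result: 84.8416 %


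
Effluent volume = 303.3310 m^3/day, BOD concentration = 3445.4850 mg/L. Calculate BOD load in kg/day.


Formula: BOD_load = volume * conc / 1000
Substituting: BOD_load = 303.3310 * 3445.4850 / 1000
Result: 1045.1224 kg/day


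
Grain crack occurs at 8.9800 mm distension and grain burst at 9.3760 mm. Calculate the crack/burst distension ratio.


Formula: Ratio = crack / burst
Substituting: Ratio = 8.9800 / 9.3760
Result: 0.9578


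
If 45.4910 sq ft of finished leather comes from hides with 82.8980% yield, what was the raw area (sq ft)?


Formula: raw = finished * 100 / yield
Substituting: raw = 45.4910 * 100 / 82.8980
Result: 54.8759 sq ft


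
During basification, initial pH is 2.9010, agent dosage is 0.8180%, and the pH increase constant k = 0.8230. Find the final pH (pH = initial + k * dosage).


Formula: pH_final = pH_initial + k * base_pct
Substituting: pH_final = 2.9010 + 0.8230 * 0.8180
Result: 3.5742


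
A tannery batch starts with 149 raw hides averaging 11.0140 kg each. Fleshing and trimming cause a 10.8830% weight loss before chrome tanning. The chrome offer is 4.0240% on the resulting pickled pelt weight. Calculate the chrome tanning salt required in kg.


Total_raw = N * avg_wt = 149 * 11.0140 = 1641.0860 kg
Substrate = Total_raw * (1 - loss/100) = 1641.0860 * (1 - 10.8830/100) = 1462.4866 kg
Chrome = Substrate * pct / 100 = 1462.4866 * 4.0240 / 100 = 58.8505 kg


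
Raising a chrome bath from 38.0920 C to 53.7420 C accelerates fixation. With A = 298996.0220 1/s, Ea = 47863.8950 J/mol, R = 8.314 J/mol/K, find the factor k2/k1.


T1 = 38.0920 + 273.15 = 311.2420 K; T2 = 53.7420 + 273.15 = 326.8920 K
k1 = A * exp(-Ea/(R*T1)) = 298996.0220 * exp(-47863.8950/(8.314*311.2420)) = 0.00277043 1/s
k2 = A * exp(-Ea/(R*T2)) = 298996.0220 * exp(-47863.8950/(8.314*326.8920)) = 0.00671637 1/s
k2/k1 = 0.00671637 / 0.00277043 = 2.4243


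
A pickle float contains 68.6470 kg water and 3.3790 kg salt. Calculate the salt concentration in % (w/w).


Formula: Conc = salt / (water + salt) * 100
Substituting: Conc = 3.3790 / (68.6470 + 3.3790) * 100
Result: 4.6914 %


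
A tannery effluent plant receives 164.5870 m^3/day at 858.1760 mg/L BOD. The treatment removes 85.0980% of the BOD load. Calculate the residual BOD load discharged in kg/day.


Load_in = volume * conc / 1000 = 164.5870 * 858.1760 / 1000 = 141.2446 kg/day
Removed = Load_in * eff / 100 = 141.2446 * 85.0980 / 100 = 120.1963 kg/day
Load_out = Load_in - Removed = 141.2446 - 120.1963 = 21.0483 kg/day


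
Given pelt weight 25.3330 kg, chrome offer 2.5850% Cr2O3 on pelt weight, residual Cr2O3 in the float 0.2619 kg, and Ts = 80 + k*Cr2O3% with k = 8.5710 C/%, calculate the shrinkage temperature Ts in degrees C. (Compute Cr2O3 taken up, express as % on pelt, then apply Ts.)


Offered = pelt * offer_pct / 100 = 25.3330 * 2.5850 / 100 = 0.6549 kg
Uptake = offered - residual = 0.6549 - 0.2619 = 0.3930 kg
Cr2O3% on pelt = uptake / pelt * 100 = 0.3930 / 25.3330 * 100 = 1.5512 %
Ts = 80 + k * Cr2O3% = 80 + 8.5710 * 1.5512 = 93.2951 C


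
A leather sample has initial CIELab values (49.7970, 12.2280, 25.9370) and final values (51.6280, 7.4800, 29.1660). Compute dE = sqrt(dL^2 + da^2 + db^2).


dL = 1.8310, da = -4.7480, db = 3.2290
dE = sqrt(1.8310^2 + (-4.7480)^2 + 3.2290^2) = 6.0268


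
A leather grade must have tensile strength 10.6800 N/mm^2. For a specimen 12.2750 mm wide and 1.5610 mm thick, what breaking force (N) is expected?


Formula: F = TS * w * t
Substituting: F = 10.6800 * 12.2750 * 1.5610
Result: 204.6424 N


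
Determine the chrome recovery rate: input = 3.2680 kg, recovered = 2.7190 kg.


Formula: Recovery = recovered / input * 100
Substituting: Recovery = 2.7190 / 3.2680 * 100
Result: 83.2007 %


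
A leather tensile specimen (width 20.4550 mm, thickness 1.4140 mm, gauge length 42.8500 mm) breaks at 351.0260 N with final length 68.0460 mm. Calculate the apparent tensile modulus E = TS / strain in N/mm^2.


TS = F / (w * t) = 351.0260 / (20.4550 * 1.4140) = 12.1364 N/mm^2
strain = (Lf - L0) / L0 = (68.0460 - 42.8500) / 42.8500 = 0.5880
E = TS / strain = 12.1364 / 0.5880 = 20.6400 N/mm^2


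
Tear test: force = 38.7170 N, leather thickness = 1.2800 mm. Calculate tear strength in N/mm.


Formula: Tear strength = force / thickness
Substituting: Tear strength = 38.7170 / 1.2800
Result: 30.2477 N/mm


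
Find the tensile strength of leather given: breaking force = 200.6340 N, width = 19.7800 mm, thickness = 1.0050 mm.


Formula: TS = force / (width * thickness)
Substituting: TS = 200.6340 / (19.7800 * 1.0050)
Result: 10.0928 N/mm^2


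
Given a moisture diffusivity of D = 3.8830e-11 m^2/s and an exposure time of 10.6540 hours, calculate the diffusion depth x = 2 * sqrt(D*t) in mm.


t = 10.6540 hr * 3600 = 38354.4000 s
D * t = 3.8830e-11 * 38354.4000 = 1.4893e-06
x = 2 * sqrt(D*t) = 2 * sqrt(1.4893e-06) = 0.00244074 m = 2.4407 mm


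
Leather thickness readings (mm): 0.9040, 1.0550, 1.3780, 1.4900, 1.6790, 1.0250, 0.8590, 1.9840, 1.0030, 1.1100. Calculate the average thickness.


Formula: Average = sum / n
Substituting: Average = 12.4870 / 10
Result: 1.2487 mm


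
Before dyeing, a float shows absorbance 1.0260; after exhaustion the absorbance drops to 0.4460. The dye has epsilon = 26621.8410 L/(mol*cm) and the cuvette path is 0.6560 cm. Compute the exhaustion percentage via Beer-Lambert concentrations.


c_initial = A_i / (epsilon * l) = 1.0260 / (26621.8410 * 0.6560) = 5.8750e-05 mol/L
c_final = A_f / (epsilon * l) = 0.4460 / (26621.8410 * 0.6560) = 2.5538e-05 mol/L
Exhaustion = (c_initial - c_final) / c_initial * 100 = (5.8750e-05 - 2.5538e-05) / 5.8750e-05 * 100 = 56.5302 %


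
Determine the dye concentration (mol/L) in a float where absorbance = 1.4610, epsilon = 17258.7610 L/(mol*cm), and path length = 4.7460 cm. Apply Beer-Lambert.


Formula: c = A / (epsilon * l)
Substituting: c = 1.4610 / (17258.7610 * 4.7460)
Result: 1.7837e-05 mol/L


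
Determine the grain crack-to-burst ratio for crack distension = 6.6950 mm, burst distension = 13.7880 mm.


Formula: Ratio = crack / burst
Substituting: Ratio = 6.6950 / 13.7880
Result: 0.4856


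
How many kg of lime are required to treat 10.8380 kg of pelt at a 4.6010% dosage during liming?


Formula: Lime = substrate * pct / 100
Substituting: Lime = 10.8380 * 4.6010 / 100
Result: 0.4987 kg


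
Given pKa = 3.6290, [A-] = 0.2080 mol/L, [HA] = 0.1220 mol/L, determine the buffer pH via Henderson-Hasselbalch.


ratio = [A-] / [HA] = 0.2080 / 0.1220 = 1.7049
log10(ratio) = 0.2317
pH = pKa + log10(ratio) = 3.6290 + 0.2317 = 3.8607


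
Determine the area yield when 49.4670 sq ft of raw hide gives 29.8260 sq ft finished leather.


Formula: Yield = finished / raw * 100
Substituting: Yield = 29.8260 / 49.4670 * 100
Result: 60.2947 %


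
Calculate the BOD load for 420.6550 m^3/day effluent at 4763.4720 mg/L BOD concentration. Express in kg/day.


Formula: BOD_load = volume * conc / 1000
Substituting: BOD_load = 420.6550 * 4763.4720 / 1000
Result: 2003.7783 kg/day


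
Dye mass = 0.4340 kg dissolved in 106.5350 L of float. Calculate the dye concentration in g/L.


Formula: Conc = dye_mass(kg) / volume(L) * 1000
Substituting: Conc = 0.4340 / 106.5350 * 1000
Result: 4.0738 g/L


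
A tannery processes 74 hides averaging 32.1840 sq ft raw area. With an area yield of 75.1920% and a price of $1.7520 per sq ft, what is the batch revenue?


Raw_total = N * avg_area = 74 * 32.1840 = 2381.6160 sq ft
Finished = Raw_total * yield / 100 = 2381.6160 * 75.1920 / 100 = 1790.7847 sq ft
Value = Finished * price = 1790.7847 * 1.7520 = 3137.4548 $


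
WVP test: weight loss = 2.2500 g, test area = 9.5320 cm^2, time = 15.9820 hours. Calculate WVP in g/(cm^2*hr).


Formula: WVP = loss / (area * time)
Substituting: WVP = 2.2500 / (9.5320 * 15.9820)
Result: 0.0147696 g/(cm^2*hr)


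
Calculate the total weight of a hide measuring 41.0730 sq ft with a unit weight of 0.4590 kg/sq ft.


Formula: Weight = area * weight_per_sqft
Substituting: Weight = 41.0730 * 0.4590
Result: 18.8525 kg


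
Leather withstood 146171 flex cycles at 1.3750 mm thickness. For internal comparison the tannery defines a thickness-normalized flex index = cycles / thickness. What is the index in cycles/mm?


Formula: Index = cycles / thickness
Substituting: Index = 146171 / 1.3750
Result: 106306.1818 cycles/mm


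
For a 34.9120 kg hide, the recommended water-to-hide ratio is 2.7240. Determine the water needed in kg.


Formula: Water = hide_weight * ratio
Substituting: Water = 34.9120 * 2.7240
Result: 95.1003 kg


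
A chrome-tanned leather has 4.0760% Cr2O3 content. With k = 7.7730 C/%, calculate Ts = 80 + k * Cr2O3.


Formula: Ts = 80 + k * Cr2O3
Substituting: Ts = 80 + 7.7730 * 4.0760
Result: 111.6827 C


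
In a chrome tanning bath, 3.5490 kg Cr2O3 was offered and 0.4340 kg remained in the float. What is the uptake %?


Formula: Uptake = (offered - residual) / offered * 100
Substituting: Uptake = (3.5490 - 0.4340) / 3.5490 * 100
Result: 87.7712 %


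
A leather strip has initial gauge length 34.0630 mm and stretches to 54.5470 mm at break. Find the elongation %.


Formula: Elongation = (Lf - L0) / L0 * 100
Substituting: Elongation = (54.5470 - 34.0630) / 34.0630 * 100
Result: 60.1356 %


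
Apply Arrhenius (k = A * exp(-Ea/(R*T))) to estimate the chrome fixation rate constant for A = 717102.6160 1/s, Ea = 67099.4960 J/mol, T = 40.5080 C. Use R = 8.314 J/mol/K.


T_K = T_C + 273.15 = 40.5080 + 273.15 = 313.6580 K
exponent = -Ea / (R * T_K) = -67099.4960 / (8.314 * 313.6580) = -25.7308
k = A * exp(exponent) = 717102.6160 * exp(-25.7308) = 4.7957e-06 1/s


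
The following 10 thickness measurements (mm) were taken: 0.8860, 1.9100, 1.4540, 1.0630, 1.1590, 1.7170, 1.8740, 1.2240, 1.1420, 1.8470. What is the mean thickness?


Formula: Average = sum / n
Substituting: Average = 14.2760 / 10
Result: 1.4276 mm


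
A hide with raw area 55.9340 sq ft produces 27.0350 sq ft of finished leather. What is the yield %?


Formula: Yield = finished / raw * 100
Substituting: Yield = 27.0350 / 55.9340 * 100
Result: 48.3338 %


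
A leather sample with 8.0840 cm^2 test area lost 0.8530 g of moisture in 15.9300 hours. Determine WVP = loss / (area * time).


Formula: WVP = loss / (area * time)
Substituting: WVP = 0.8530 / (8.0840 * 15.9300)
Result: 0.0066238 g/(cm^2*hr)


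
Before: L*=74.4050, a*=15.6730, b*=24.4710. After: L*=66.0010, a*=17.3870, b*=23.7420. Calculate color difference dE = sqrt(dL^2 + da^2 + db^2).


dL = -8.4040, da = 1.7140, db = -0.7290
dE = sqrt((-8.4040)^2 + 1.7140^2 + (-0.7290)^2) = 8.6079


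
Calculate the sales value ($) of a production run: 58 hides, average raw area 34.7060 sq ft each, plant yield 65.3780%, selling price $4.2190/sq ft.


Raw_total = N * avg_area = 58 * 34.7060 = 2012.9480 sq ft
Finished = Raw_total * yield / 100 = 2012.9480 * 65.3780 / 100 = 1316.0251 sq ft
Value = Finished * price = 1316.0251 * 4.2190 = 5552.3101 $


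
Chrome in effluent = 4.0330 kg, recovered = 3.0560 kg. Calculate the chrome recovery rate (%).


Formula: Recovery = recovered / input * 100
Substituting: Recovery = 3.0560 / 4.0330 * 100
Result: 75.7749 %


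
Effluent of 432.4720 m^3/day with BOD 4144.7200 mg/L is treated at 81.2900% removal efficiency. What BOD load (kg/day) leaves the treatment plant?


Load_in = volume * conc / 1000 = 432.4720 * 4144.7200 / 1000 = 1792.4753 kg/day
Removed = Load_in * eff / 100 = 1792.4753 * 81.2900 / 100 = 1457.1032 kg/day
Load_out = Load_in - Removed = 1792.4753 - 1457.1032 = 335.3721 kg/day


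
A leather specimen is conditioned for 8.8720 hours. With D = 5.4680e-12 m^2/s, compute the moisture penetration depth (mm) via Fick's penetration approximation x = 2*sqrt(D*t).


t = 8.8720 hr * 3600 = 31939.2000 s
D * t = 5.4680e-12 * 31939.2000 = 1.7464e-07
x = 2 * sqrt(D*t) = 2 * sqrt(1.7464e-07) = 8.3581e-04 m = 0.8358 mm


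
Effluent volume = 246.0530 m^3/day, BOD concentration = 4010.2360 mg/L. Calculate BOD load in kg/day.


Formula: BOD_load = volume * conc / 1000
Substituting: BOD_load = 246.0530 * 4010.2360 / 1000
Result: 986.7306 kg/day


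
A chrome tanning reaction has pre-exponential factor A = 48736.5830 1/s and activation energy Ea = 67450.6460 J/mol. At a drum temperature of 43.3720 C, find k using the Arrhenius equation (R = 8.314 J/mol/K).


T_K = T_C + 273.15 = 43.3720 + 273.15 = 316.5220 K
exponent = -Ea / (R * T_K) = -67450.6460 / (8.314 * 316.5220) = -25.6314
k = A * exp(exponent) = 48736.5830 * exp(-25.6314) = 3.5998e-07 1/s


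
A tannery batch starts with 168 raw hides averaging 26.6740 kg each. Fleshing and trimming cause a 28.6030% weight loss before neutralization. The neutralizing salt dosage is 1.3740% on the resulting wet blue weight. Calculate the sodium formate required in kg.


Total_raw = N * avg_wt = 168 * 26.6740 = 4481.2320 kg
Substrate = Total_raw * (1 - loss/100) = 4481.2320 * (1 - 28.6030/100) = 3199.4652 kg
Neutralizer = Substrate * pct / 100 = 3199.4652 * 1.3740 / 100 = 43.9607 kg


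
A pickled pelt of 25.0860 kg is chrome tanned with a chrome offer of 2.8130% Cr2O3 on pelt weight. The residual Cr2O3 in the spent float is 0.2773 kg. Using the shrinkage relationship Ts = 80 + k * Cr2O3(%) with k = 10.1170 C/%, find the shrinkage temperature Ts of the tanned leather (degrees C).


Offered = pelt * offer_pct / 100 = 25.0860 * 2.8130 / 100 = 0.7057 kg
Uptake = offered - residual = 0.7057 - 0.2773 = 0.4284 kg
Cr2O3% on pelt = uptake / pelt * 100 = 0.4284 / 25.0860 * 100 = 1.7076 %
Ts = 80 + k * Cr2O3% = 80 + 10.1170 * 1.7076 = 97.2758 C


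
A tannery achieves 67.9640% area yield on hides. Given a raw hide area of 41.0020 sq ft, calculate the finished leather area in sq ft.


Formula: finished = raw * yield / 100
Substituting: finished = 41.0020 * 67.9640 / 100
Result: 27.8666 sq ft


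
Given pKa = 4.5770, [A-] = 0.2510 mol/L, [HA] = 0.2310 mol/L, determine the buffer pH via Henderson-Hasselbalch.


ratio = [A-] / [HA] = 0.2510 / 0.2310 = 1.0866
log10(ratio) = 0.0360617
pH = pKa + log10(ratio) = 4.5770 + 0.0360617 = 4.6131


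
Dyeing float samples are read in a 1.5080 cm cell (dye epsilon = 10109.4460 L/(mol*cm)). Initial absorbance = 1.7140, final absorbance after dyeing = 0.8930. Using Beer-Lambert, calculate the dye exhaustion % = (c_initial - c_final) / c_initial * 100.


c_initial = A_i / (epsilon * l) = 1.7140 / (10109.4460 * 1.5080) = 1.1243e-04 mol/L
c_final = A_f / (epsilon * l) = 0.8930 / (10109.4460 * 1.5080) = 5.8576e-05 mol/L
Exhaustion = (c_initial - c_final) / c_initial * 100 = (1.1243e-04 - 5.8576e-05) / 1.1243e-04 * 100 = 47.8996 %


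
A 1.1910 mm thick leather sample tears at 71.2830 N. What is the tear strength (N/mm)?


Formula: Tear strength = force / thickness
Substituting: Tear strength = 71.2830 / 1.1910
Result: 59.8514 N/mm


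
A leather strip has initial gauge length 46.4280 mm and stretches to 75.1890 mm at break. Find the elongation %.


Formula: Elongation = (Lf - L0) / L0 * 100
Substituting: Elongation = (75.1890 - 46.4280) / 46.4280 * 100
Result: 61.9475 %


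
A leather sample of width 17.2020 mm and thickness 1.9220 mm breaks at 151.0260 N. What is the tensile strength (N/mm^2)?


Formula: TS = force / (width * thickness)
Substituting: TS = 151.0260 / (17.2020 * 1.9220)
Result: 4.5679 N/mm^2


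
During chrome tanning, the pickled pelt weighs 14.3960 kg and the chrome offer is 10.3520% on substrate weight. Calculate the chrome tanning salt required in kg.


Formula: Chrome = substrate * pct / 100
Substituting: Chrome = 14.3960 * 10.3520 / 100
Result: 1.4903 kg


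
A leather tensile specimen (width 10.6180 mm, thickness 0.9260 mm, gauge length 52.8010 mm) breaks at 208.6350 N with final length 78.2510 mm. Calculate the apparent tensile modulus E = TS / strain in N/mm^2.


TS = F / (w * t) = 208.6350 / (10.6180 * 0.9260) = 21.2194 N/mm^2
strain = (Lf - L0) / L0 = (78.2510 - 52.8010) / 52.8010 = 0.4820
E = TS / strain = 21.2194 / 0.4820 = 44.0238 N/mm^2


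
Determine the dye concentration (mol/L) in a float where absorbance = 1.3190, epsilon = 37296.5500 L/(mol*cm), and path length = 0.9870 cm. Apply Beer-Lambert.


Formula: c = A / (epsilon * l)
Substituting: c = 1.3190 / (37296.5500 * 0.9870)
Result: 3.5831e-05 mol/L


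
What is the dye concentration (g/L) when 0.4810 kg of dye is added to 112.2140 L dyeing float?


Formula: Conc = dye_mass(kg) / volume(L) * 1000
Substituting: Conc = 0.4810 / 112.2140 * 1000
Result: 4.2865 g/L


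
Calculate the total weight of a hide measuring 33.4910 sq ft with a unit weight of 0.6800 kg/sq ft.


Formula: Weight = area * weight_per_sqft
Substituting: Weight = 33.4910 * 0.6800
Result: 22.7739 kg


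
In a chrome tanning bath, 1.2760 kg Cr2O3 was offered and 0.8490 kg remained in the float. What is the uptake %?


Formula: Uptake = (offered - residual) / offered * 100
Substituting: Uptake = (1.2760 - 0.8490) / 1.2760 * 100
Result: 33.4639 %


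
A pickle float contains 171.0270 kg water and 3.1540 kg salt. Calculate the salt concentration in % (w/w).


Formula: Conc = salt / (water + salt) * 100
Substituting: Conc = 3.1540 / (171.0270 + 3.1540) * 100
Result: 1.8108 %


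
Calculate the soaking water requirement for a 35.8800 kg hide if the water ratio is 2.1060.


Formula: Water = hide_weight * ratio
Substituting: Water = 35.8800 * 2.1060
Result: 75.5633 kg


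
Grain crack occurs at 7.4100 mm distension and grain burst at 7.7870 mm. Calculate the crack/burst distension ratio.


Formula: Ratio = crack / burst
Substituting: Ratio = 7.4100 / 7.7870
Result: 0.9516


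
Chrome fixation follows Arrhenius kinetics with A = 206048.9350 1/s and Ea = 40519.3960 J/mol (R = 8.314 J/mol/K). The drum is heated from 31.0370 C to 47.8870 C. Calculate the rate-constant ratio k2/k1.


T1 = 31.0370 + 273.15 = 304.1870 K; T2 = 47.8870 + 273.15 = 321.0370 K
k1 = A * exp(-Ea/(R*T1)) = 206048.9350 * exp(-40519.3960/(8.314*304.1870)) = 0.0226869 1/s
k2 = A * exp(-Ea/(R*T2)) = 206048.9350 * exp(-40519.3960/(8.314*321.0370)) = 0.0525998 1/s
k2/k1 = 0.0525998 / 0.0226869 = 2.3185


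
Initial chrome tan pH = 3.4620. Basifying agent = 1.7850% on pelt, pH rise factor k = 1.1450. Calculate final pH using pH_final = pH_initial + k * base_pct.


Formula: pH_final = pH_initial + k * base_pct
Substituting: pH_final = 3.4620 + 1.1450 * 1.7850
Result: 5.5058


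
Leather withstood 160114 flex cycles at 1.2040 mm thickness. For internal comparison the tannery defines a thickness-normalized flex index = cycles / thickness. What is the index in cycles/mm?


Formula: Index = cycles / thickness
Substituting: Index = 160114 / 1.2040
Result: 132985.0498 cycles/mm


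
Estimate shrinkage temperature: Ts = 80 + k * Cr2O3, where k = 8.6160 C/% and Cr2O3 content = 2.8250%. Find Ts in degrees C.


Formula: Ts = 80 + k * Cr2O3
Substituting: Ts = 80 + 8.6160 * 2.8250
Result: 104.3402 C


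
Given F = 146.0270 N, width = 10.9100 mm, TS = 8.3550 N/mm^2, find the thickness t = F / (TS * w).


Formula: t = F / (TS * w)
Substituting: t = 146.0270 / (8.3550 * 10.9100)
Result: 1.6020 mm


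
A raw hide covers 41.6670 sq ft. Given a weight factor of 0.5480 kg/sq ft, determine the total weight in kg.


Formula: Weight = area * weight_per_sqft
Substituting: Weight = 41.6670 * 0.5480
Result: 22.8335 kg


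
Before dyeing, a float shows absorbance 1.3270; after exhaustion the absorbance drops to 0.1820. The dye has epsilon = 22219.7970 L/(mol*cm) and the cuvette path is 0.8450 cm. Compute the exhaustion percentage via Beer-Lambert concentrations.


c_initial = A_i / (epsilon * l) = 1.3270 / (22219.7970 * 0.8450) = 7.0676e-05 mol/L
c_final = A_f / (epsilon * l) = 0.1820 / (22219.7970 * 0.8450) = 9.6934e-06 mol/L
Exhaustion = (c_initial - c_final) / c_initial * 100 = (7.0676e-05 - 9.6934e-06) / 7.0676e-05 * 100 = 86.2849 %


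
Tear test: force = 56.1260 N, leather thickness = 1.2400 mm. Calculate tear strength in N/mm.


Formula: Tear strength = force / thickness
Substituting: Tear strength = 56.1260 / 1.2400
Result: 45.2629 N/mm


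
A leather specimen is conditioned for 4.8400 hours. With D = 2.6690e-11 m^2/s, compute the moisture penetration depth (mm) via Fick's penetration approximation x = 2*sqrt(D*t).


t = 4.8400 hr * 3600 = 17424.0000 s
D * t = 2.6690e-11 * 17424.0000 = 4.6505e-07
x = 2 * sqrt(D*t) = 2 * sqrt(4.6505e-07) = 0.00136389 m = 1.3639 mm


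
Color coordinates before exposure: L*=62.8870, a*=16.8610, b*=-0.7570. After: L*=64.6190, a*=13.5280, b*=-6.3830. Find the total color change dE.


dL = 1.7320, da = -3.3330, db = -5.6260
dE = sqrt(1.7320^2 + (-3.3330)^2 + (-5.6260)^2) = 6.7647


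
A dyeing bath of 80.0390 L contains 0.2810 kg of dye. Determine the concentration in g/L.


Formula: Conc = dye_mass(kg) / volume(L) * 1000
Substituting: Conc = 0.2810 / 80.0390 * 1000
Result: 3.5108 g/L


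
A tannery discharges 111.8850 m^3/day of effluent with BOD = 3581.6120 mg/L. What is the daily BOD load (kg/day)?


Formula: BOD_load = volume * conc / 1000
Substituting: BOD_load = 111.8850 * 3581.6120 / 1000
Result: 400.7287 kg/day


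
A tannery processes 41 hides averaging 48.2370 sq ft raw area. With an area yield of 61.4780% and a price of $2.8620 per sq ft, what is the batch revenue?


Raw_total = N * avg_area = 41 * 48.2370 = 1977.7170 sq ft
Finished = Raw_total * yield / 100 = 1977.7170 * 61.4780 / 100 = 1215.8609 sq ft
Value = Finished * price = 1215.8609 * 2.8620 = 3479.7938 $


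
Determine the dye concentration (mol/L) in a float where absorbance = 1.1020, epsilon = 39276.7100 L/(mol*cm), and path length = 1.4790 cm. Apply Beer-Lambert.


Formula: c = A / (epsilon * l)
Substituting: c = 1.1020 / (39276.7100 * 1.4790)
Result: 1.8970e-05 mol/L


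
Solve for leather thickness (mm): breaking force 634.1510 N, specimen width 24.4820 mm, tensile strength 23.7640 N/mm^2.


Formula: t = F / (TS * w)
Substituting: t = 634.1510 / (23.7640 * 24.4820)
Result: 1.0900 mm


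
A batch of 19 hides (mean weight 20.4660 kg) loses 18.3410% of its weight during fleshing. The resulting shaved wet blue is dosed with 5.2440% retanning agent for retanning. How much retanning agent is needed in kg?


Total_raw = N * avg_wt = 19 * 20.4660 = 388.8540 kg
Substrate = Total_raw * (1 - loss/100) = 388.8540 * (1 - 18.3410/100) = 317.5343 kg
Retan = Substrate * pct / 100 = 317.5343 * 5.2440 / 100 = 16.6515 kg
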